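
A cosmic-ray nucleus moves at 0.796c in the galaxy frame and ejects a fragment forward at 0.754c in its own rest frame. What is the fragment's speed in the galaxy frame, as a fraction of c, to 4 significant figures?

u ≈ 0.9686c

Compose boost 2: (0.754 + 0.796)/(1 + 0.754×0.796) = 1.550/1.60018 = 0.9686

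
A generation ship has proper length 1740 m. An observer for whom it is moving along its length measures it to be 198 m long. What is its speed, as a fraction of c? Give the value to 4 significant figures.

β ≈ 0.9935

γ = L₀/L = 1740/198 = 8.78788
β = √(1 − 1/γ²) = 0.9935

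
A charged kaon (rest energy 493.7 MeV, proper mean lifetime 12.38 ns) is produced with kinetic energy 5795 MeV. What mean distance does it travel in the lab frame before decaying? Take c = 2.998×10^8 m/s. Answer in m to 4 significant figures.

γ = 1 + K/(m₀c²) = 1 + 5795/493.7 = 12.7379
β = √(1 − 1/γ²) = 0.996914
Dilated lifetime: γτ₀ = 12.7379 × 12.38 ns = 157.695 ns
d = βc·γτ₀ = 0.996914 × (2.998×10^8 m/s) × 1.57695×10^-7 s = 47.13 m

d ≈ 47.13 m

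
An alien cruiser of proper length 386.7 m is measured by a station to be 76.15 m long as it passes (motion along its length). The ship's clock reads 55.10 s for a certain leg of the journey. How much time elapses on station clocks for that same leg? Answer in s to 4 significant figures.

Length contraction ⇒ γ = L₀/L = 386.7/76.15 = 5.07814
Time dilation: Δt = γτ₀ = 5.07814 × 55.10 s = 279.8 s

Δt ≈ 279.8 s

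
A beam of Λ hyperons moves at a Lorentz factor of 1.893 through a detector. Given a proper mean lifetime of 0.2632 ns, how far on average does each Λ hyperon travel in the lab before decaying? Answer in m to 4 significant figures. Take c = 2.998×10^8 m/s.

d ≈ 0.1268 m

β = √(1 − 1/γ²) = √(1 − 1/1.893²) = 0.849081
Dilated lifetime: Δt = γτ₀ = 1.893 × 0.2632 ns = 0.498238 ns
d = vΔt = 0.849081c × 0.498238 ns = 2.54555×10^8 m/s × 4.98238×10^-10 s = 0.1268 m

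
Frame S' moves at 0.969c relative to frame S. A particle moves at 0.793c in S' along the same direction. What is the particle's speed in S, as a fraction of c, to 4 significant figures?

Relativistic velocity addition: u = (u' + v)/(1 + u'v/c²)
= (0.793 + 0.969)/(1 + 0.793×0.969) = 1.762/1.76842 = 0.9964

u ≈ 0.9964c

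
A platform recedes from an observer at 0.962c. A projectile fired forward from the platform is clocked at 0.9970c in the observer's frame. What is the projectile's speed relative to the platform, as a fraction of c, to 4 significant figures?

u' ≈ 0.8560c

Inverse velocity addition: u' = (u − v)/(1 − uv/c²)
= (0.9970 − 0.962)/(1 − 0.9970×0.962) = 0.03500/0.0408860 = 0.8560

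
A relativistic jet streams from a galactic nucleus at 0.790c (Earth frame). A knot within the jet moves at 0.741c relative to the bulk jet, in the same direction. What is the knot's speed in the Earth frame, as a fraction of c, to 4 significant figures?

u ≈ 0.9657c

Relativistic velocity addition: u = (u' + v)/(1 + u'v/c²)
= (0.741 + 0.790)/(1 + 0.741×0.790) = 1.531/1.58539 = 0.9657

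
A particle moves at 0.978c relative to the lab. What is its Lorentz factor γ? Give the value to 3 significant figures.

γ = 1/√(1 − β²) = 1/√(1 − 0.978²) = 1/√(0.043516) = 4.79

γ ≈ 4.79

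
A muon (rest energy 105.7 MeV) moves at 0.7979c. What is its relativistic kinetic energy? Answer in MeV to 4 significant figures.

γ = 1/√(1 − 0.7979²) = 1.65895
K = (γ − 1)m₀c² = (1.65895 − 1) × 105.7 MeV = 0.658953 × 105.7 MeV = 69.65 MeV

K ≈ 69.65 MeV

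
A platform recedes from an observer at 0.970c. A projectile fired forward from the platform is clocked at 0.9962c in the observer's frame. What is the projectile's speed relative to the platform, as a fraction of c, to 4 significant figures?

Inverse velocity addition: u' = (u − v)/(1 − uv/c²)
= (0.9962 − 0.970)/(1 − 0.9962×0.970) = 0.02620/0.0336860 = 0.7778

u' ≈ 0.7778c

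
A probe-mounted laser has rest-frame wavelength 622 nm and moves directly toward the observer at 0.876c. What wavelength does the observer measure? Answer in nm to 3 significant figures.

Relativistic Doppler: λ_obs = λ_src √((1−β)/(1+β))
= 622 × √(0.12400/1.8760) = 622 × 0.25710 = 160 nm

λ_obs ≈ 160 nm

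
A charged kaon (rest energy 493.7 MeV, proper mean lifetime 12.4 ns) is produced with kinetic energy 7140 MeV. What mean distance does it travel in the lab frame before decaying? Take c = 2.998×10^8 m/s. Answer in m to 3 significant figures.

γ = 1 + K/(m₀c²) = 1 + 7140/493.7 = 15.462
β = √(1 − 1/γ²) = 0.99791
Dilated lifetime: γτ₀ = 15.462 × 12.4 ns = 191.73 ns
d = βc·γτ₀ = 0.99791 × (2.998×10^8 m/s) × 1.9173×10^-7 s = 57.4 m

d ≈ 57.4 m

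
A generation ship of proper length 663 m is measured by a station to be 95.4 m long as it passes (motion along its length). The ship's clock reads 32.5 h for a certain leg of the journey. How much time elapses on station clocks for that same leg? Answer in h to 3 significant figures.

Length contraction ⇒ γ = L₀/L = 663/95.4 = 6.9497
Time dilation: Δt = γτ₀ = 6.9497 × 32.5 h = 226 h

Δt ≈ 226 h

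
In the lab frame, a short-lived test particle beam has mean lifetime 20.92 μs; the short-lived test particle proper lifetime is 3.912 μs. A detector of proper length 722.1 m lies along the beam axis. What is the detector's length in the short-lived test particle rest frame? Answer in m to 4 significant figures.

Time dilation ⇒ γ = Δt/τ₀ = 20.92/3.912 = 5.34765
Length contraction: L = L₀/γ = 722.1/5.34765 = 135.0 m

L ≈ 135.0 m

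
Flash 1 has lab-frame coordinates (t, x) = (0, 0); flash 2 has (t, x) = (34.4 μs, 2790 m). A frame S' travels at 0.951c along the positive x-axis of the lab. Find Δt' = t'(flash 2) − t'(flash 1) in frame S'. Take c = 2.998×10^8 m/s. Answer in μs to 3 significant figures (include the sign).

Δt' ≈ 82.6 μs

γ = 1/√(1 − 0.951²) = 3.2342
Δt' = γ(Δt − vΔx/c²) = 3.2342 × (34.4 μs − 0.951×2790 m / (2.998×10^8 m/s))
= 3.2342 × (25.550 μs) = 82.6 μs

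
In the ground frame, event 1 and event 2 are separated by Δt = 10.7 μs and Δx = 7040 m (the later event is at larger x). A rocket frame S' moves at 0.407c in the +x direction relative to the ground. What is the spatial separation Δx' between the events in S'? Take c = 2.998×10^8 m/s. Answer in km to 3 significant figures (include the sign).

Δx' ≈ 6.28 km

γ = 1/√(1 − 0.407²) = 1.0948
Δx' = γ(Δx − vΔt) = 1.0948 × (7040 m − 0.407×(2.998×10^8 m/s)×10.7×10^-6 s)
= 1.0948 × (5734.4 m) = 6.28 km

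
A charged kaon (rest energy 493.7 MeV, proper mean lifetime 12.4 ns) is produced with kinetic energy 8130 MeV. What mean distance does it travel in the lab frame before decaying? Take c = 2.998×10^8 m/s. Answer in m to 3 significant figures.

γ = 1 + K/(m₀c²) = 1 + 8130/493.7 = 17.467
β = √(1 − 1/γ²) = 0.99836
Dilated lifetime: γτ₀ = 17.467 × 12.4 ns = 216.60 ns
d = βc·γτ₀ = 0.99836 × (2.998×10^8 m/s) × 2.1660×10^-7 s = 64.8 m

d ≈ 64.8 m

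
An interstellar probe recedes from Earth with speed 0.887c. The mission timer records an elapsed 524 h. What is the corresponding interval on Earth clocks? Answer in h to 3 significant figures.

γ = 1/√(1 − 0.887²) = 2.1656
Time dilation: Δt = γτ₀ = 2.1656 × 524 h = 1130 h

Δt ≈ 1130 h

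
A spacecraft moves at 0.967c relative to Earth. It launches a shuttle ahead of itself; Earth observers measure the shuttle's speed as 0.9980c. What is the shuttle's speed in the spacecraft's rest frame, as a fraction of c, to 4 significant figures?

u' ≈ 0.8874c

Inverse velocity addition: u' = (u − v)/(1 − uv/c²)
= (0.9980 − 0.967)/(1 − 0.9980×0.967) = 0.03100/0.0349340 = 0.8874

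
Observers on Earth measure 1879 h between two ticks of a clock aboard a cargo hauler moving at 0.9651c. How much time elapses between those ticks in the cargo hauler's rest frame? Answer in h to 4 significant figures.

τ₀ ≈ 492.1 h

γ = 1/√(1 − 0.9651²) = 3.81852
Proper time: τ₀ = Δt/γ = 1879/3.81852 = 492.1 h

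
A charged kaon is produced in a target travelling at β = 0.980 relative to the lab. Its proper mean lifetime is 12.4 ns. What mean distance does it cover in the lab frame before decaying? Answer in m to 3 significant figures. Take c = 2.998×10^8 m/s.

d ≈ 18.3 m

γ = 1/√(1 − 0.980²) = 5.0252
Dilated lifetime: Δt = γτ₀ = 5.0252 × 12.4 ns = 62.312 ns
d = vΔt = 0.980c × 62.312 ns = 2.9380×10^8 m/s × 6.2312×10^-8 s = 18.3 m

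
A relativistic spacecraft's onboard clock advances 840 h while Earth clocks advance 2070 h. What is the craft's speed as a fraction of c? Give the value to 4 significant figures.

β ≈ 0.9140

γ = Δt/τ₀ = 2070/840 = 2.46429
β = √(1 − 1/γ²) = √(1 − 1/2.46429²) = 0.9140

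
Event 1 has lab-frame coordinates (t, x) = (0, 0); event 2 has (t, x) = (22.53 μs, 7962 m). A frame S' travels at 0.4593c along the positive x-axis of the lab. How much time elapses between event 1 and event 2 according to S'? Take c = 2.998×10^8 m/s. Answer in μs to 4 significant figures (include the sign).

γ = 1/√(1 − 0.4593²) = 1.12577
Δt' = γ(Δt − vΔx/c²) = 1.12577 × (22.53 μs − 0.4593×7962 m / (2.998×10^8 m/s))
= 1.12577 × (10.3320 μs) = 11.63 μs

Δt' ≈ 11.63 μs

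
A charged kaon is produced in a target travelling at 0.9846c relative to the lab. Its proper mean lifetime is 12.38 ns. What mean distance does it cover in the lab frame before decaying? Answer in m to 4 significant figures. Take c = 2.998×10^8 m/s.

γ = 1/√(1 − 0.9846²) = 5.72009
Dilated lifetime: Δt = γτ₀ = 5.72009 × 12.38 ns = 70.8148 ns
d = vΔt = 0.9846c × 70.8148 ns = 2.95183×10^8 m/s × 7.08148×10^-8 s = 20.90 m

d ≈ 20.90 m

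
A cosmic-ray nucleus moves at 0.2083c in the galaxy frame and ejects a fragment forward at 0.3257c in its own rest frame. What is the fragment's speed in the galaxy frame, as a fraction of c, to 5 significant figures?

u ≈ 0.50007c

Compose boost 2: (0.3257 + 0.2083)/(1 + 0.3257×0.2083) = 0.53400/1.067843 = 0.50007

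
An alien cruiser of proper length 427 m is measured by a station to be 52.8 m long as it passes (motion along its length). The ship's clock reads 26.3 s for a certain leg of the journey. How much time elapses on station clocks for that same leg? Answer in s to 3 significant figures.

Length contraction ⇒ γ = L₀/L = 427/52.8 = 8.0871
Time dilation: Δt = γτ₀ = 8.0871 × 26.3 s = 213 s

Δt ≈ 213 s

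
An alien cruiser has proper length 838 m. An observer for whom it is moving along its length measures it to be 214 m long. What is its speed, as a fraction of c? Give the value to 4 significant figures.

γ = L₀/L = 838/214 = 3.91589
β = √(1 − 1/γ²) = 0.9668

β ≈ 0.9668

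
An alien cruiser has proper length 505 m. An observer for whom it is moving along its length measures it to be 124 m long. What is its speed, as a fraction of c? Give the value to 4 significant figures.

γ = L₀/L = 505/124 = 4.07258
β = √(1 − 1/γ²) = 0.9694

β ≈ 0.9694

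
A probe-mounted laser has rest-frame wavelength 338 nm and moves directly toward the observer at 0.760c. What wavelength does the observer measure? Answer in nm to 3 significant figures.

Relativistic Doppler: λ_obs = λ_src √((1−β)/(1+β))
= 338 × √(0.24000/1.7600) = 338 × 0.36927 = 125 nm

λ_obs ≈ 125 nm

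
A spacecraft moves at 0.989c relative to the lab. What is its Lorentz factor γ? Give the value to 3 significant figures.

γ ≈ 6.76

γ = 1/√(1 − β²) = 1/√(1 − 0.989²) = 1/√(0.021879) = 6.76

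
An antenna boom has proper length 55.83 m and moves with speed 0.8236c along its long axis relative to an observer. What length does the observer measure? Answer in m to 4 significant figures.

γ = 1/√(1 − 0.8236²) = 1.76314
Length contraction: L = L₀/γ = 55.83/1.76314 = 31.67 m

L ≈ 31.67 m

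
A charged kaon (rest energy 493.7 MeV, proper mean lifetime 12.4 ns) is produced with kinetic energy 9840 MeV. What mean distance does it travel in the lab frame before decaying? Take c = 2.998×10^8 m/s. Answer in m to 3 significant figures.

γ = 1 + K/(m₀c²) = 1 + 9840/493.7 = 20.931
β = √(1 − 1/γ²) = 0.99886
Dilated lifetime: γτ₀ = 20.931 × 12.4 ns = 259.55 ns
d = βc·γτ₀ = 0.99886 × (2.998×10^8 m/s) × 2.5955×10^-7 s = 77.7 m

d ≈ 77.7 m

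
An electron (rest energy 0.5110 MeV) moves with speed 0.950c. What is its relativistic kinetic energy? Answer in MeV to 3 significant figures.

γ = 1/√(1 − 0.950²) = 3.2026
K = (γ − 1)m₀c² = (3.2026 − 1) × 0.5110 MeV = 2.2026 × 0.5110 MeV = 1.13 MeV

K ≈ 1.13 MeV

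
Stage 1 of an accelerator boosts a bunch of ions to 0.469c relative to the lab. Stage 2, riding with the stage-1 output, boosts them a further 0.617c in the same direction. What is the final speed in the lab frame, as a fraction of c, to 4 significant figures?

Compose boost 2: (0.617 + 0.469)/(1 + 0.617×0.469) = 1.086/1.28937 = 0.8423

u ≈ 0.8423c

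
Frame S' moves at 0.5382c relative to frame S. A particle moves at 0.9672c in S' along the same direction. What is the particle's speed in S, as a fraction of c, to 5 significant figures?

Relativistic velocity addition: u = (u' + v)/(1 + u'v/c²)
= (0.9672 + 0.5382)/(1 + 0.9672×0.5382) = 1.5054/1.520547 = 0.99004

u ≈ 0.99004c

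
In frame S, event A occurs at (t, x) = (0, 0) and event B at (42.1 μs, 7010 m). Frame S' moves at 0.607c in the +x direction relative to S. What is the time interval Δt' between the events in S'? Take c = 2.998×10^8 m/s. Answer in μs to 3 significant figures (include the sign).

Δt' ≈ 35.1 μs

γ = 1/√(1 − 0.607²) = 1.2583
Δt' = γ(Δt − vΔx/c²) = 1.2583 × (42.1 μs − 0.607×7010 m / (2.998×10^8 m/s))
= 1.2583 × (27.907 μs) = 35.1 μs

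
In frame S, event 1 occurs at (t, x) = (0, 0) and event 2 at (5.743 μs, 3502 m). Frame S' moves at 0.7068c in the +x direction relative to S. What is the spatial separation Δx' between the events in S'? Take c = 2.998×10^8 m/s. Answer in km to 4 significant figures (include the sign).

γ = 1/√(1 − 0.7068²) = 1.41360
Δx' = γ(Δx − vΔt) = 1.41360 × (3502 m − 0.7068×(2.998×10^8 m/s)×5.743×10^-6 s)
= 1.41360 × (2285.07 m) = 3.230 km

Δx' ≈ 3.230 km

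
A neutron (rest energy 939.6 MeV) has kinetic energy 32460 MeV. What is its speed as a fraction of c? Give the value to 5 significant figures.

β ≈ 0.99960

γ = 1 + K/(m₀c²) = 1 + 32460/939.6 = 35.54662
β = √(1 − 1/γ²) = 0.99960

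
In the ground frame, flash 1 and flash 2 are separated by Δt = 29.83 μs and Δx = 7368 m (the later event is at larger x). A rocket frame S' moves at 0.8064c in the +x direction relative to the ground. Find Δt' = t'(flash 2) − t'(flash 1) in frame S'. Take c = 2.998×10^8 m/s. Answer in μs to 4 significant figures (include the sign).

Δt' ≈ 16.93 μs

γ = 1/√(1 − 0.8064²) = 1.69099
Δt' = γ(Δt − vΔx/c²) = 1.69099 × (29.83 μs − 0.8064×7368 m / (2.998×10^8 m/s))
= 1.69099 × (10.0116 μs) = 16.93 μs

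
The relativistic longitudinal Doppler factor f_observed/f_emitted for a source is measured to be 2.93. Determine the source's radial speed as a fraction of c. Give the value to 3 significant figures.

f_obs/f_src = √((1+β)/(1−β)) = 2.93  ⇒  (1+β)/(1−β) = 8.5849
β = |1 − D²|/(1 + D²) = |1 − 8.5849|/(1 + 8.5849) = 0.791

β ≈ 0.791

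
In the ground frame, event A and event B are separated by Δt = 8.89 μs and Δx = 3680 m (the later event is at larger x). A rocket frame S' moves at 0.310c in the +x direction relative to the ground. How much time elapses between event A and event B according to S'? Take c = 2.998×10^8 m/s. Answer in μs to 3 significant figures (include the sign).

γ = 1/√(1 − 0.310²) = 1.0518
Δt' = γ(Δt − vΔx/c²) = 1.0518 × (8.89 μs − 0.310×3680 m / (2.998×10^8 m/s))
= 1.0518 × (5.0848 μs) = 5.35 μs

Δt' ≈ 5.35 μs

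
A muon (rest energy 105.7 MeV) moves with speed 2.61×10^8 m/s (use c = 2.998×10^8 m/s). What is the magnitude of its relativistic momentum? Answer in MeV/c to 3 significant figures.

p ≈ 187 MeV/c

β = v/c = 2.61×10^8 / 2.998×10^8 = 0.87058
γ = 1/√(1 − 0.87058²) = 2.0324
p = γβm₀c = 2.0324 × 0.87058 × 105.7 MeV/c = 187 MeV/c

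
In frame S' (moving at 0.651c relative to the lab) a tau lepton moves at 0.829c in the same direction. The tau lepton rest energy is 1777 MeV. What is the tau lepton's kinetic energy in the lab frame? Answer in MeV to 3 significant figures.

u_lab = (0.829 + 0.651)/(1 + 0.829×0.651) = 0.961239
γ = 1/√(1 − 0.961239²) = 3.6269
K = (γ − 1)m₀c² = (3.6269 − 1) × 1777 = 2.6269 × 1777 = 4670 MeV

K ≈ 4670 MeV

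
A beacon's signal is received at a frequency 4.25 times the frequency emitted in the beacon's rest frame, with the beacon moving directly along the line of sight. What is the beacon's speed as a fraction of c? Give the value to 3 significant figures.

f_obs/f_src = √((1+β)/(1−β)) = 4.25  ⇒  (1+β)/(1−β) = 18.062
β = |1 − D²|/(1 + D²) = |1 − 18.062|/(1 + 18.062) = 0.895

β ≈ 0.895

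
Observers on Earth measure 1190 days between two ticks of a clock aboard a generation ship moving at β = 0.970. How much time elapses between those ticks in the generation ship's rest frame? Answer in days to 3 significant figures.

τ₀ ≈ 289 days

γ = 1/√(1 − 0.970²) = 4.1135
Proper time: τ₀ = Δt/γ = 1190/4.1135 = 289 days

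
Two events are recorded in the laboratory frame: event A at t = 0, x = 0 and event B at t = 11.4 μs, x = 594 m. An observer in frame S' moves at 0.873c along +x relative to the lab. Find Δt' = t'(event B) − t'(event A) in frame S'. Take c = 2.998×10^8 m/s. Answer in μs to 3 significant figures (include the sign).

Δt' ≈ 19.8 μs

γ = 1/√(1 − 0.873²) = 2.0504
Δt' = γ(Δt − vΔx/c²) = 2.0504 × (11.4 μs − 0.873×594 m / (2.998×10^8 m/s))
= 2.0504 × (9.6703 μs) = 19.8 μs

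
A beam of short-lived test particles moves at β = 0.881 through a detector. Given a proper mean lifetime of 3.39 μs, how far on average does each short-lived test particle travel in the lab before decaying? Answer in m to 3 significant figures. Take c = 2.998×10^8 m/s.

d ≈ 1890 m

γ = 1/√(1 − 0.881²) = 2.1136
Dilated lifetime: Δt = γτ₀ = 2.1136 × 3.39 μs = 7.1653 μs
d = vΔt = 0.881c × 7.1653 μs = 2.6412×10^8 m/s × 7.1653×10^-6 s = 1890 m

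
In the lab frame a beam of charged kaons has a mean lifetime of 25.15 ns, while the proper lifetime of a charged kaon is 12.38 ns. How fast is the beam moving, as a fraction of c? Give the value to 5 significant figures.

γ = Δt/τ₀ = 25.15/12.38 = 2.031502
β = √(1 − 1/γ²) = √(1 − 1/2.031502²) = 0.87046

β ≈ 0.87046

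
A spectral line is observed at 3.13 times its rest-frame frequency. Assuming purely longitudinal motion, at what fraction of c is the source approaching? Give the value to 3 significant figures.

β ≈ 0.815

f_obs/f_src = √((1+β)/(1−β)) = 3.13  ⇒  (1+β)/(1−β) = 9.7969
β = |1 − D²|/(1 + D²) = |1 − 9.7969|/(1 + 9.7969) = 0.815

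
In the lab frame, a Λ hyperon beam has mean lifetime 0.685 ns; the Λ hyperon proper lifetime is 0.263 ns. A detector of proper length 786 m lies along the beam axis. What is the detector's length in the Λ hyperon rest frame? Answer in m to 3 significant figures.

Time dilation ⇒ γ = Δt/τ₀ = 0.685/0.263 = 2.6046
Length contraction: L = L₀/γ = 786/2.6046 = 302 m

L ≈ 302 m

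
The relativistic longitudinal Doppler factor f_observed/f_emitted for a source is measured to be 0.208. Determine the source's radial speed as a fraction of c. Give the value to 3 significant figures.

f_obs/f_src = √((1−β)/(1+β)) = 0.208  ⇒  (1−β)/(1+β) = 0.043264
β = |1 − D²|/(1 + D²) = |1 − 0.043264|/(1 + 0.043264) = 0.917

β ≈ 0.917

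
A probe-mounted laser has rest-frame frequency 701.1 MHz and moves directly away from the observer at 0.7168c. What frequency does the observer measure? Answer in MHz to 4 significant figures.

Relativistic Doppler: f_obs = f_src √((1−β)/(1+β))
= 701.1 × √(0.283200/1.71680) = 701.1 × 0.406150 = 284.8 MHz

f_obs ≈ 284.8 MHz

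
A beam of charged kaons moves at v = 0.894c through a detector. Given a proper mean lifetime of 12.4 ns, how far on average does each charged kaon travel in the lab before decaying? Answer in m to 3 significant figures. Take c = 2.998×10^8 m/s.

γ = 1/√(1 − 0.894²) = 2.2318
Dilated lifetime: Δt = γτ₀ = 2.2318 × 12.4 ns = 27.674 ns
d = vΔt = 0.894c × 27.674 ns = 2.6802×10^8 m/s × 2.7674×10^-8 s = 7.42 m

d ≈ 7.42 m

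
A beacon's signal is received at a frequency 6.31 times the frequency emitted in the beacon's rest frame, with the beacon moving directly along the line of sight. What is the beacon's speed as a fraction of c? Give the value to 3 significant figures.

f_obs/f_src = √((1+β)/(1−β)) = 6.31  ⇒  (1+β)/(1−β) = 39.816
β = |1 − D²|/(1 + D²) = |1 − 39.816|/(1 + 39.816) = 0.951

β ≈ 0.951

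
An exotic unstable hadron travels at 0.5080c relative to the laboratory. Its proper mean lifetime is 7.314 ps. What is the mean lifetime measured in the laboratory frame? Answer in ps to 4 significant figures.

Δt ≈ 8.491 ps

γ = 1/√(1 − 0.5080²) = 1.16096
Time dilation: Δt = γτ₀ = 1.16096 × 7.314 ps = 8.491 ps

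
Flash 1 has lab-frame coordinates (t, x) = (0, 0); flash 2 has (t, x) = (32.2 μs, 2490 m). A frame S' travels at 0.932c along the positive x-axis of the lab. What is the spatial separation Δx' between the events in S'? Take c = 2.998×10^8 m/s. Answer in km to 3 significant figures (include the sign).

Δx' ≈ -18.0 km

γ = 1/√(1 − 0.932²) = 2.7589
Δx' = γ(Δx − vΔt) = 2.7589 × (2490 m − 0.932×(2.998×10^8 m/s)×32.2×10^-6 s)
= 2.7589 × (-6507.1 m) = -18.0 km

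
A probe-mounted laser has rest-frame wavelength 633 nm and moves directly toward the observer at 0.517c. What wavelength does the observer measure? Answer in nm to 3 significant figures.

Relativistic Doppler: λ_obs = λ_src √((1−β)/(1+β))
= 633 × √(0.48300/1.5170) = 633 × 0.56426 = 357 nm

λ_obs ≈ 357 nm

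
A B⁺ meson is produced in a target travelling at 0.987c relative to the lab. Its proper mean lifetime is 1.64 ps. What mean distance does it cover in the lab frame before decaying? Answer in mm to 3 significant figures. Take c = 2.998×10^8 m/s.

d ≈ 3.02 mm

γ = 1/√(1 − 0.987²) = 6.2220
Dilated lifetime: Δt = γτ₀ = 6.2220 × 1.64 ps = 10.204 ps
d = vΔt = 0.987c × 10.204 ps = 2.9590×10^8 m/s × 1.0204×10^-11 s = 3.02 mm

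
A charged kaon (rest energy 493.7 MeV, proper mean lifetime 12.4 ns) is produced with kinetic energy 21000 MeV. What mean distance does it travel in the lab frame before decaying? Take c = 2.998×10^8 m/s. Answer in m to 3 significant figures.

d ≈ 162 m

γ = 1 + K/(m₀c²) = 1 + 21000/493.7 = 43.536
β = √(1 − 1/γ²) = 0.99974
Dilated lifetime: γτ₀ = 43.536 × 12.4 ns = 539.85 ns
d = βc·γτ₀ = 0.99974 × (2.998×10^8 m/s) × 5.3985×10^-7 s = 162 m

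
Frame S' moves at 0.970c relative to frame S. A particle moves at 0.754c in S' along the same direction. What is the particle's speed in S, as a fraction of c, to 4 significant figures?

u ≈ 0.9957c

Relativistic velocity addition: u = (u' + v)/(1 + u'v/c²)
= (0.754 + 0.970)/(1 + 0.754×0.970) = 1.724/1.73138 = 0.9957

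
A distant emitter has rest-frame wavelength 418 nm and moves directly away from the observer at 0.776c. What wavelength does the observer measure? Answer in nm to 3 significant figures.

λ_obs ≈ 1180 nm

Relativistic Doppler: λ_obs = λ_src √((1+β)/(1−β))
= 418 × √(1.7760/0.22400) = 418 × 2.8158 = 1180 nm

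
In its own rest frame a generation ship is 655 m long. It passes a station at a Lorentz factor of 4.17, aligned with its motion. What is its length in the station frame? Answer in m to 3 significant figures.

L ≈ 157 m

γ = 4.17 (given)
Length contraction: L = L₀/γ = 655/4.17 = 157 m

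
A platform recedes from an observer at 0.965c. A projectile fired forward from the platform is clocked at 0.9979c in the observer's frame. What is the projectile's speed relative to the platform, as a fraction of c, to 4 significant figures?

u' ≈ 0.8886c

Inverse velocity addition: u' = (u − v)/(1 − uv/c²)
= (0.9979 − 0.965)/(1 − 0.9979×0.965) = 0.03290/0.0370265 = 0.8886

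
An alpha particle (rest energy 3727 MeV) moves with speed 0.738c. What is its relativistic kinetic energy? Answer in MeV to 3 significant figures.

γ = 1/√(1 − 0.738²) = 1.4819
K = (γ − 1)m₀c² = (1.4819 − 1) × 3727 MeV = 0.48192 × 3727 MeV = 1800 MeV

K ≈ 1800 MeV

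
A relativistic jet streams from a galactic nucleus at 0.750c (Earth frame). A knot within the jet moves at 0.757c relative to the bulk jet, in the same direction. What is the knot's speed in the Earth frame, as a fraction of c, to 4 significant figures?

Relativistic velocity addition: u = (u' + v)/(1 + u'v/c²)
= (0.757 + 0.750)/(1 + 0.757×0.750) = 1.507/1.56775 = 0.9613

u ≈ 0.9613c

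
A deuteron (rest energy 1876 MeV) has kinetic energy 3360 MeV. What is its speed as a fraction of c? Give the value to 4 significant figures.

β ≈ 0.9336

γ = 1 + K/(m₀c²) = 1 + 3360/1876 = 2.79104
β = √(1 − 1/γ²) = 0.9336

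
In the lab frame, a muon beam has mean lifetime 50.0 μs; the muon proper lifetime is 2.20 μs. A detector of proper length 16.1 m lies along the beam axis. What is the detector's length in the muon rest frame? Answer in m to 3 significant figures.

Time dilation ⇒ γ = Δt/τ₀ = 50.0/2.20 = 22.727
Length contraction: L = L₀/γ = 16.1/22.727 = 0.708 m

L ≈ 0.708 m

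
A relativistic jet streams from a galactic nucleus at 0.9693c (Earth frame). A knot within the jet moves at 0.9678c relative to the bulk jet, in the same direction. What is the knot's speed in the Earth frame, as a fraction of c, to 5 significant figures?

u ≈ 0.99949c

Relativistic velocity addition: u = (u' + v)/(1 + u'v/c²)
= (0.9678 + 0.9693)/(1 + 0.9678×0.9693) = 1.9371/1.938089 = 0.99949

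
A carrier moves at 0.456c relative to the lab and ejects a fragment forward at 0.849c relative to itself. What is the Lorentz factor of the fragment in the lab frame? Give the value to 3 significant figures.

u_lab = (0.849 + 0.456)/(1 + 0.849×0.456) = 1.305/1.38714 = 0.940782
γ = 1/√(1 − 0.940782²) = 2.95

γ ≈ 2.95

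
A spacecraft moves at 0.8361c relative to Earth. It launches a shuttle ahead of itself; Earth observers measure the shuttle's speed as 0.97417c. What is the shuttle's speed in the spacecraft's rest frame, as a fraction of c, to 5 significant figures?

Inverse velocity addition: u' = (u − v)/(1 − uv/c²)
= (0.97417 − 0.8361)/(1 − 0.97417×0.8361) = 0.13807/0.1854965 = 0.74433

u' ≈ 0.74433c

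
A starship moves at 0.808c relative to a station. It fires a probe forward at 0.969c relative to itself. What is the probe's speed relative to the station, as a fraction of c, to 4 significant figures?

Relativistic velocity addition: u = (u' + v)/(1 + u'v/c²)
= (0.969 + 0.808)/(1 + 0.969×0.808) = 1.777/1.78295 = 0.9967

u ≈ 0.9967c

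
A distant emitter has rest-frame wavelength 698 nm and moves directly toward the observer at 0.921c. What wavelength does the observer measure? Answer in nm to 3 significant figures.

λ_obs ≈ 142 nm

Relativistic Doppler: λ_obs = λ_src √((1−β)/(1+β))
= 698 × √(0.079000/1.9210) = 698 × 0.20279 = 142 nm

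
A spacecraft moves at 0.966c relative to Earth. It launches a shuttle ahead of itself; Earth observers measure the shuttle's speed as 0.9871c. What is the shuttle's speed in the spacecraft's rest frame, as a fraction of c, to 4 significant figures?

Inverse velocity addition: u' = (u − v)/(1 − uv/c²)
= (0.9871 − 0.966)/(1 − 0.9871×0.966) = 0.02110/0.0464614 = 0.4541

u' ≈ 0.4541c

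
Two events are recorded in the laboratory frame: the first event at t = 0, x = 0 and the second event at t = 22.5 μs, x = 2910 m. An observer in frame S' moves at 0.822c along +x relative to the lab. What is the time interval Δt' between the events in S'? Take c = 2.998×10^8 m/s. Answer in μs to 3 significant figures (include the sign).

γ = 1/√(1 − 0.822²) = 1.7560
Δt' = γ(Δt − vΔx/c²) = 1.7560 × (22.5 μs − 0.822×2910 m / (2.998×10^8 m/s))
= 1.7560 × (14.521 μs) = 25.5 μs

Δt' ≈ 25.5 μs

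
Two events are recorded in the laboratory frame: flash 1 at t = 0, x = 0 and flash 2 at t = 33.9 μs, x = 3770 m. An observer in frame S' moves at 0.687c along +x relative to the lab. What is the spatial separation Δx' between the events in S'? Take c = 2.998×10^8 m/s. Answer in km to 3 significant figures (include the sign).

γ = 1/√(1 − 0.687²) = 1.3762
Δx' = γ(Δx − vΔt) = 1.3762 × (3770 m − 0.687×(2.998×10^8 m/s)×33.9×10^-6 s)
= 1.3762 × (-3212.1 m) = -4.42 km

Δx' ≈ -4.42 km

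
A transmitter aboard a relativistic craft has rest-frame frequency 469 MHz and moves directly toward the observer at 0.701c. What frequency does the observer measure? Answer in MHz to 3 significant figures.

f_obs ≈ 1120 MHz

Relativistic Doppler: f_obs = f_src √((1+β)/(1−β))
= 469 × √(1.7010/0.29900) = 469 × 2.3852 = 1120 MHz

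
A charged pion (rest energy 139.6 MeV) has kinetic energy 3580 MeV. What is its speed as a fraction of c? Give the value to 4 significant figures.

γ = 1 + K/(m₀c²) = 1 + 3580/139.6 = 26.6447
β = √(1 − 1/γ²) = 0.9993

β ≈ 0.9993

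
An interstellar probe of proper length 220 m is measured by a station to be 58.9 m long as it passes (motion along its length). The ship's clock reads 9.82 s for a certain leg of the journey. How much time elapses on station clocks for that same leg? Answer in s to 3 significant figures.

Length contraction ⇒ γ = L₀/L = 220/58.9 = 3.7351
Time dilation: Δt = γτ₀ = 3.7351 × 9.82 s = 36.7 s

Δt ≈ 36.7 s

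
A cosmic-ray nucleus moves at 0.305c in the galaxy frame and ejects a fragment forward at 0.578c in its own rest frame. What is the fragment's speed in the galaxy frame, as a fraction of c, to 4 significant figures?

Compose boost 2: (0.578 + 0.305)/(1 + 0.578×0.305) = 0.8830/1.17629 = 0.7507

u ≈ 0.7507c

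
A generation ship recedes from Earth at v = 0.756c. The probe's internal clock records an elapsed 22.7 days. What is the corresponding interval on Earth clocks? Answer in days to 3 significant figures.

Δt ≈ 34.7 days

γ = 1/√(1 − 0.756²) = 1.5277
Time dilation: Δt = γτ₀ = 1.5277 × 22.7 days = 34.7 days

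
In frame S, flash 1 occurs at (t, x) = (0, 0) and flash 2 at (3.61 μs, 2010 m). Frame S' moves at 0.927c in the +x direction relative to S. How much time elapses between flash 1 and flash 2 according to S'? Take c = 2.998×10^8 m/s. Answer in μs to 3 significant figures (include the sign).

Δt' ≈ -6.95 μs

γ = 1/√(1 − 0.927²) = 2.6662
Δt' = γ(Δt − vΔx/c²) = 2.6662 × (3.61 μs − 0.927×2010 m / (2.998×10^8 m/s))
= 2.6662 × (-2.6050 μs) = -6.95 μs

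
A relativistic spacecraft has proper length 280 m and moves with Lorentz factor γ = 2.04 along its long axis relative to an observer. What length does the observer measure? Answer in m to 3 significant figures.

γ = 2.04 (given)
Length contraction: L = L₀/γ = 280/2.04 = 137 m

L ≈ 137 m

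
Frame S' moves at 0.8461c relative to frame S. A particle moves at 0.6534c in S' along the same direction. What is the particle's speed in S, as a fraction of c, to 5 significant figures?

Relativistic velocity addition: u = (u' + v)/(1 + u'v/c²)
= (0.6534 + 0.8461)/(1 + 0.6534×0.8461) = 1.4995/1.552842 = 0.96565

u ≈ 0.96565c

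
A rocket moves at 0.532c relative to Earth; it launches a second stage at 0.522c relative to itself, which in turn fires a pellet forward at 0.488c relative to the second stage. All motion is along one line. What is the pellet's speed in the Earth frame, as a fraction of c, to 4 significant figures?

Compose boost 2: (0.522 + 0.532)/(1 + 0.522×0.532) = 1.054/1.27770 = 0.824917
Compose boost 3: (0.488 + 0.824917)/(1 + 0.488×0.824917) = 1.31292/1.40256 = 0.9361

u ≈ 0.9361c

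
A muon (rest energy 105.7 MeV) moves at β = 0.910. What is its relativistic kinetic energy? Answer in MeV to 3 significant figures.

K ≈ 149 MeV

γ = 1/√(1 − 0.910²) = 2.4119
K = (γ − 1)m₀c² = (2.4119 − 1) × 105.7 MeV = 1.4119 × 105.7 MeV = 149 MeV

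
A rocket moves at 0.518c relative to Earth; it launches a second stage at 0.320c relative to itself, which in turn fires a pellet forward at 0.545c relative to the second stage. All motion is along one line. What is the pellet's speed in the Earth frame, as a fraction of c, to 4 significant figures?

Compose boost 2: (0.320 + 0.518)/(1 + 0.320×0.518) = 0.8380/1.16576 = 0.718844
Compose boost 3: (0.545 + 0.718844)/(1 + 0.545×0.718844) = 1.26384/1.39177 = 0.9081

u ≈ 0.9081c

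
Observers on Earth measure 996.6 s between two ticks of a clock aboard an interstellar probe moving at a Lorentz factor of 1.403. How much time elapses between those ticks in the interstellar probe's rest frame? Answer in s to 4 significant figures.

τ₀ ≈ 710.3 s

γ = 1.403 (given)
Proper time: τ₀ = Δt/γ = 996.6/1.403 = 710.3 s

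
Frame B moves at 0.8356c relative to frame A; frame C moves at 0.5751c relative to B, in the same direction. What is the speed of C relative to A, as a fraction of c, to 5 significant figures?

Compose boost 2: (0.5751 + 0.8356)/(1 + 0.5751×0.8356) = 1.4107/1.480554 = 0.95282

u ≈ 0.95282c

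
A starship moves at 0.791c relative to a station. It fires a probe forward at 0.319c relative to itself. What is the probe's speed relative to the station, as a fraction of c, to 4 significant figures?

u ≈ 0.8863c

Relativistic velocity addition: u = (u' + v)/(1 + u'v/c²)
= (0.319 + 0.791)/(1 + 0.319×0.791) = 1.110/1.25233 = 0.8863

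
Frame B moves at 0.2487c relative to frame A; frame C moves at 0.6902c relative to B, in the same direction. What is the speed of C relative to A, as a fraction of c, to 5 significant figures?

Compose boost 2: (0.6902 + 0.2487)/(1 + 0.6902×0.2487) = 0.93890/1.171653 = 0.80135

u ≈ 0.80135c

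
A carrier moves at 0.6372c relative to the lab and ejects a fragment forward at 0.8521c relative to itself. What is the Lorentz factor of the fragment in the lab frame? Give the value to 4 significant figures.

γ ≈ 3.825

u_lab = (0.8521 + 0.6372)/(1 + 0.8521×0.6372) = 1.4893/1.542958 = 0.9652239
γ = 1/√(1 − 0.9652239²) = 3.825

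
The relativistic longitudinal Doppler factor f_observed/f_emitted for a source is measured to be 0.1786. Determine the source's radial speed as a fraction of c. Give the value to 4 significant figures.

f_obs/f_src = √((1−β)/(1+β)) = 0.1786  ⇒  (1−β)/(1+β) = 0.0318980
β = |1 − D²|/(1 + D²) = |1 − 0.0318980|/(1 + 0.0318980) = 0.9382

β ≈ 0.9382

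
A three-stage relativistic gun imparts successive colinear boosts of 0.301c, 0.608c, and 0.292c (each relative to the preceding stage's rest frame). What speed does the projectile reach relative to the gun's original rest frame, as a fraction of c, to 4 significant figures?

Compose boost 2: (0.608 + 0.301)/(1 + 0.608×0.301) = 0.9090/1.18301 = 0.768380
Compose boost 3: (0.292 + 0.768380)/(1 + 0.292×0.768380) = 1.06038/1.22437 = 0.8661

u ≈ 0.8661c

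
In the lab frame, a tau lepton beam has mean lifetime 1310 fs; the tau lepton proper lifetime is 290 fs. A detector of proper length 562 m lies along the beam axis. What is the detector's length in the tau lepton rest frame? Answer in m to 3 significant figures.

Time dilation ⇒ γ = Δt/τ₀ = 1310/290 = 4.5172
Length contraction: L = L₀/γ = 562/4.5172 = 124 m

L ≈ 124 m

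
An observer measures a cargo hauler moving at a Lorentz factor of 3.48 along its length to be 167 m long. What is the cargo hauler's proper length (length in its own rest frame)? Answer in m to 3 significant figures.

γ = 3.48 (given)
L₀ = γL = 3.48 × 167 = 581 m

L₀ ≈ 581 m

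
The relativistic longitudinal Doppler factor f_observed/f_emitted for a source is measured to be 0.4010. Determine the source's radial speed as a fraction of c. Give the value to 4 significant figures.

f_obs/f_src = √((1−β)/(1+β)) = 0.4010  ⇒  (1−β)/(1+β) = 0.160801
β = |1 − D²|/(1 + D²) = |1 − 0.160801|/(1 + 0.160801) = 0.7229

β ≈ 0.7229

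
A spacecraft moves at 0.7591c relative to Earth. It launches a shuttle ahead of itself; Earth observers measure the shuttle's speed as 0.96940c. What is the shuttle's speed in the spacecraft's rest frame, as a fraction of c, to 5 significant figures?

Inverse velocity addition: u' = (u − v)/(1 − uv/c²)
= (0.96940 − 0.7591)/(1 − 0.96940×0.7591) = 0.21030/0.2641285 = 0.79620

u' ≈ 0.79620c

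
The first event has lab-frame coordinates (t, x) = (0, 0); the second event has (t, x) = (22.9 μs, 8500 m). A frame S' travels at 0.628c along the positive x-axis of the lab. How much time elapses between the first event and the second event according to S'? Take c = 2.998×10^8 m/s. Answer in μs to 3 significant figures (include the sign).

γ = 1/√(1 − 0.628²) = 1.2850
Δt' = γ(Δt − vΔx/c²) = 1.2850 × (22.9 μs − 0.628×8500 m / (2.998×10^8 m/s))
= 1.2850 × (5.0948 μs) = 6.55 μs

Δt' ≈ 6.55 μs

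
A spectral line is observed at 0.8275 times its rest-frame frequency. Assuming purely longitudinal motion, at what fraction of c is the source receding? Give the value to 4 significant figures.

f_obs/f_src = √((1−β)/(1+β)) = 0.8275  ⇒  (1−β)/(1+β) = 0.684756
β = |1 − D²|/(1 + D²) = |1 − 0.684756|/(1 + 0.684756) = 0.1871

β ≈ 0.1871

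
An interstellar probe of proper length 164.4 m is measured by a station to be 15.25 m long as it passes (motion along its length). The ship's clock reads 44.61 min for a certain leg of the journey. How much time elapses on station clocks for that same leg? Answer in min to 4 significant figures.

Length contraction ⇒ γ = L₀/L = 164.4/15.25 = 10.7803
Time dilation: Δt = γτ₀ = 10.7803 × 44.61 min = 480.9 min

Δt ≈ 480.9 min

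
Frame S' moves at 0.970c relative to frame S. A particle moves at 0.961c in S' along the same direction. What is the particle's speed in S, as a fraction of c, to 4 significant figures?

Relativistic velocity addition: u = (u' + v)/(1 + u'v/c²)
= (0.961 + 0.970)/(1 + 0.961×0.970) = 1.931/1.93217 = 0.9994

u ≈ 0.9994c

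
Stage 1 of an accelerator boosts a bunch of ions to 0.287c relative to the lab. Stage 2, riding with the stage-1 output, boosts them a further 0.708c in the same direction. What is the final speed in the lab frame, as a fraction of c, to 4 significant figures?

Compose boost 2: (0.708 + 0.287)/(1 + 0.708×0.287) = 0.9950/1.20320 = 0.8270

u ≈ 0.8270c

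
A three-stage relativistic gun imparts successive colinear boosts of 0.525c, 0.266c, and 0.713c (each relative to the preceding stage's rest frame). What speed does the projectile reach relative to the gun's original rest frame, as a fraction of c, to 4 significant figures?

Compose boost 2: (0.266 + 0.525)/(1 + 0.266×0.525) = 0.7910/1.13965 = 0.694073
Compose boost 3: (0.713 + 0.694073)/(1 + 0.713×0.694073) = 1.40707/1.49487 = 0.9413

u ≈ 0.9413c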